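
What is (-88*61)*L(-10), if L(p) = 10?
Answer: -53680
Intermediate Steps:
(-88*61)*L(-10) = -88*61*10 = -5368*10 = -53680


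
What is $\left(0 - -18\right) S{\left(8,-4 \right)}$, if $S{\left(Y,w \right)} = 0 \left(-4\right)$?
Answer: $0$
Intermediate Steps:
$S{\left(Y,w \right)} = 0$
$\left(0 - -18\right) S{\left(8,-4 \right)} = \left(0 - -18\right) 0 = \left(0 + 18\right) 0 = 18 \cdot 0 = 0$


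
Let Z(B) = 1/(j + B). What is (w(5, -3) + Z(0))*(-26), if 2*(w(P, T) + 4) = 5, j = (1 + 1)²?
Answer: 65/2 ≈ 32.500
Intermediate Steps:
j = 4 (j = 2² = 4)
w(P, T) = -3/2 (w(P, T) = -4 + (½)*5 = -4 + 5/2 = -3/2)
Z(B) = 1/(4 + B)
(w(5, -3) + Z(0))*(-26) = (-3/2 + 1/(4 + 0))*(-26) = (-3/2 + 1/4)*(-26) = (-3/2 + ¼)*(-26) = -5/4*(-26) = 65/2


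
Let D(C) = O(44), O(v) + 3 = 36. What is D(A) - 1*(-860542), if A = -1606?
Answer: 860575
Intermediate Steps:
O(v) = 33 (O(v) = -3 + 36 = 33)
D(C) = 33
D(A) - 1*(-860542) = 33 - 1*(-860542) = 33 + 860542 = 860575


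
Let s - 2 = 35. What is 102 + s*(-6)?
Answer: -120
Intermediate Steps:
s = 37 (s = 2 + 35 = 37)
102 + s*(-6) = 102 + 37*(-6) = 102 - 222 = -120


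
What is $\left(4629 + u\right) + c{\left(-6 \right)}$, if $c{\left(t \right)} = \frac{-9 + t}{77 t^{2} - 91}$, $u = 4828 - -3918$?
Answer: $\frac{35858360}{2681} \approx 13375.0$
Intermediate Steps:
$u = 8746$ ($u = 4828 + 3918 = 8746$)
$c{\left(t \right)} = \frac{-9 + t}{-91 + 77 t^{2}}$
$\left(4629 + u\right) + c{\left(-6 \right)} = \left(4629 + 8746\right) + \frac{-9 - 6}{7 \left(-13 + 11 \left(-6\right)^{2}\right)} = 13375 + \frac{1}{7} \frac{1}{-13 + 11 \cdot 36} \left(-15\right) = 13375 + \frac{1}{7} \frac{1}{-13 + 396} \left(-15\right) = 13375 + \frac{1}{7} \cdot \frac{1}{383} \left(-15\right) = 13375 - \frac{15}{2681} = \frac{35858360}{2681}$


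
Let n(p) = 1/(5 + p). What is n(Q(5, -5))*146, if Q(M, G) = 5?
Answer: 73/5 ≈ 14.600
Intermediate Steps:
n(Q(5, -5))*146 = 146/(5 + 5) = 146/10 = (⅒)*146 = 73/5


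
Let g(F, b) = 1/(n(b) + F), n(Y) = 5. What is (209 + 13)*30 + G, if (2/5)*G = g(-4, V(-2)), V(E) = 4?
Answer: 13325/2 ≈ 6662.5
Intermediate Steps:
g(F, b) = 1/(5 + F)
G = 5/2 (G = 5/(2*(5 - 4)) = (5/2)/1 = (5/2)*1 = 5/2 ≈ 2.5000)
(209 + 13)*30 + G = (209 + 13)*30 + 5/2 = 222*30 + 5/2 = 6660 + 5/2 = 13325/2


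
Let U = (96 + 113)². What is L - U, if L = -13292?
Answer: -56973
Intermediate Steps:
U = 43681 (U = 209² = 43681)
L - U = -13292 - 1*43681 = -13292 - 43681 = -56973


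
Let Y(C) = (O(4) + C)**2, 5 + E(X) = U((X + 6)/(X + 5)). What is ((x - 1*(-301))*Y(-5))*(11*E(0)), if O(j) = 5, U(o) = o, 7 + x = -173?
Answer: 0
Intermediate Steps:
x = -180 (x = -7 - 173 = -180)
E(X) = -5 + (6 + X)/(5 + X) (E(X) = -5 + (X + 6)/(X + 5) = -5 + (6 + X)/(5 + X))
Y(C) = (5 + C)**2
((x - 1*(-301))*Y(-5))*(11*E(0)) = ((-180 - 1*(-301))*(5 - 5)**2)*(11*((-19 - 4*0)/(5 + 0))) = ((-180 + 301)*0**2)*(11*((-19 + 0)/5)) = (121*0)*(11*((1/5)*(-19))) = 0*(11*(-19/5)) = 0*(-209/5) = 0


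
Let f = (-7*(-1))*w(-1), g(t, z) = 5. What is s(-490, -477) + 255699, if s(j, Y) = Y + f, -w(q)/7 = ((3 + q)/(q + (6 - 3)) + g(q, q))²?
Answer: 253458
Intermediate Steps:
w(q) = -252 (w(q) = -7*((3 + q)/(q + (6 - 3)) + 5)² = -7*((3 + q)/(q + 3) + 5)² = -7*((3 + q)/(3 + q) + 5)² = -7*(1 + 5)² = -7*6² = -7*36 = -252)
f = -1764 (f = -7*(-1)*(-252) = 7*(-252) = -1764)
s(j, Y) = -1764 + Y (s(j, Y) = Y - 1764 = -1764 + Y)
s(-490, -477) + 255699 = (-1764 - 477) + 255699 = -2241 + 255699 = 253458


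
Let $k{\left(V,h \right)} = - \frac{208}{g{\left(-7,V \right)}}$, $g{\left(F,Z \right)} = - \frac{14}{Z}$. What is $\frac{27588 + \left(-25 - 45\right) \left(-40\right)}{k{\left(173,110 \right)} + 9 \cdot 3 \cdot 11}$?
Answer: $\frac{212716}{20071} \approx 10.598$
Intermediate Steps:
$k{\left(V,h \right)} = \frac{104 V}{7}$ ($k{\left(V,h \right)} = - \frac{208}{\left(-14\right) \frac{1}{V}} = - 208 \left(- \frac{V}{14}\right) = \frac{104 V}{7}$)
$\frac{27588 + \left(-25 - 45\right) \left(-40\right)}{k{\left(173,110 \right)} + 9 \cdot 3 \cdot 11} = \frac{27588 + \left(-25 - 45\right) \left(-40\right)}{\frac{104}{7} \cdot 173 + 9 \cdot 3 \cdot 11} = \frac{27588 - -2800}{\frac{17992}{7} + 27 \cdot 11} = \frac{27588 + 2800}{\frac{17992}{7} + 297} = \frac{30388}{\frac{20071}{7}} = 30388 \cdot \frac{7}{20071} = \frac{212716}{20071}$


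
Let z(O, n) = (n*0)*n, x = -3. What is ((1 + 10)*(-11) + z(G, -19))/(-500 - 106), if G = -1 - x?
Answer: 121/606 ≈ 0.19967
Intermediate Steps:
G = 2 (G = -1 - 1*(-3) = -1 + 3 = 2)
z(O, n) = 0 (z(O, n) = 0*n = 0)
((1 + 10)*(-11) + z(G, -19))/(-500 - 106) = ((1 + 10)*(-11) + 0)/(-500 - 106) = (11*(-11) + 0)/(-606) = (-121 + 0)*(-1/606) = -121*(-1/606) = 121/606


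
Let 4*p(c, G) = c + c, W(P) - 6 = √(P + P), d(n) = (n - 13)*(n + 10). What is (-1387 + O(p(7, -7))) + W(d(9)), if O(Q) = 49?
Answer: -1332 + 2*I*√38 ≈ -1332.0 + 12.329*I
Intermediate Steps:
d(n) = (-13 + n)*(10 + n)
W(P) = 6 + √2*√P (W(P) = 6 + √(P + P) = 6 + √(2*P) = 6 + √2*√P)
p(c, G) = c/2 (p(c, G) = (c + c)/4 = (2*c)/4 = c/2)
(-1387 + O(p(7, -7))) + W(d(9)) = (-1387 + 49) + (6 + √2*√(-130 + 9² - 3*9)) = -1338 + (6 + √2*√(-130 + 81 - 27)) = -1338 + (6 + √2*√(-76)) = -1338 + (6 + √2*(2*I*√19)) = -1338 + (6 + 2*I*√38) = -1332 + 2*I*√38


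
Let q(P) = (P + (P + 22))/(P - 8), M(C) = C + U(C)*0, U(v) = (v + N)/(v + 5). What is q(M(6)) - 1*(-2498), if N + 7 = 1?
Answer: 2481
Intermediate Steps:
N = -6 (N = -7 + 1 = -6)
U(v) = (-6 + v)/(5 + v) (U(v) = (v - 6)/(v + 5) = (-6 + v)/(5 + v))
M(C) = C (M(C) = C + ((-6 + C)/(5 + C))*0 = C + 0 = C)
q(P) = (22 + 2*P)/(-8 + P) (q(P) = (P + (22 + P))/(-8 + P) = (22 + 2*P)/(-8 + P))
q(M(6)) - 1*(-2498) = 2*(11 + 6)/(-8 + 6) - 1*(-2498) = 2*17/(-2) + 2498 = 2*(-½)*17 + 2498 = -17 + 2498 = 2481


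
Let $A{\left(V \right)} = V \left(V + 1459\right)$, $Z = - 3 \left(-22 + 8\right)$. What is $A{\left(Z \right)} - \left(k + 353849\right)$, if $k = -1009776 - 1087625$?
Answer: $1806594$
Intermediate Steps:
$Z = 42$ ($Z = \left(-3\right) \left(-14\right) = 42$)
$k = -2097401$
$A{\left(V \right)} = V \left(1459 + V\right)$
$A{\left(Z \right)} - \left(k + 353849\right) = 42 \left(1459 + 42\right) - \left(-2097401 + 353849\right) = 42 \cdot 1501 - -1743552 = 63042 + 1743552 = 1806594$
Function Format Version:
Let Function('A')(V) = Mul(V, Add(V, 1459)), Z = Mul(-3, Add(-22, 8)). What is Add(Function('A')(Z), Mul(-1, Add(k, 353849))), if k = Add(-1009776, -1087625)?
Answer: 1806594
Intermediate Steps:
Z = 42 (Z = Mul(-3, -14) = 42)
k = -2097401
Function('A')(V) = Mul(V, Add(1459, V))
Add(Function('A')(Z), Mul(-1, Add(k, 353849))) = Add(Mul(42, Add(1459, 42)), Mul(-1, Add(-2097401, 353849))) = Add(Mul(42, 1501), Mul(-1, -1743552)) = Add(63042, 1743552) = 1806594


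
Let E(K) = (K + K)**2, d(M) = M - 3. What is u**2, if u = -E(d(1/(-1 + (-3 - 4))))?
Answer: 390625/256 ≈ 1525.9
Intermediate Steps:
d(M) = -3 + M
E(K) = 4*K**2 (E(K) = (2*K)**2 = 4*K**2)
u = -625/16 (u = -4*(-3 + 1/(-1 + (-3 - 4)))**2 = -4*(-3 + 1/(-1 - 7))**2 = -4*(-3 + 1/(-8))**2 = -4*(-3 - 1/8)**2 = -4*(-25/8)**2 = -4*625/64 = -1*625/16 = -625/16 ≈ -39.063)
u**2 = (-625/16)**2 = 390625/256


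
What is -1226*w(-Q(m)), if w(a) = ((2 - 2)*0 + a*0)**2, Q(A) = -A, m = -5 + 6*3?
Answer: 0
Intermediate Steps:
m = 13 (m = -5 + 18 = 13)
w(a) = 0 (w(a) = (0*0 + 0)**2 = (0 + 0)**2 = 0**2 = 0)
-1226*w(-Q(m)) = -1226*0 = 0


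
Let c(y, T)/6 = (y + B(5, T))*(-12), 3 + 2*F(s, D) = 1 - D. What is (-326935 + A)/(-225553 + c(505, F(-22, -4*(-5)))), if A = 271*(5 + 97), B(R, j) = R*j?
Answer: 299293/257953 ≈ 1.1603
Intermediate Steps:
F(s, D) = -1 - D/2 (F(s, D) = -3/2 + (1 - D)/2 = -3/2 + (½ - D/2) = -1 - D/2)
c(y, T) = -360*T - 72*y (c(y, T) = 6*((y + 5*T)*(-12)) = 6*(-60*T - 12*y) = -360*T - 72*y)
A = 27642 (A = 271*102 = 27642)
(-326935 + A)/(-225553 + c(505, F(-22, -4*(-5)))) = (-326935 + 27642)/(-225553 + (-360*(-1 - (-2)*(-5)) - 72*505)) = -299293/(-225553 + (-360*(-1 - ½*20) - 36360)) = -299293/(-225553 + (-360*(-1 - 10) - 36360)) = -299293/(-225553 + (-360*(-11) - 36360)) = -299293/(-225553 + (3960 - 36360)) = -299293/(-225553 - 32400) = -299293/(-257953) = -299293*(-1/257953) = 299293/257953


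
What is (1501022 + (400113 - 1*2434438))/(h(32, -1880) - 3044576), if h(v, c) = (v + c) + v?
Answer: 533303/3046392 ≈ 0.17506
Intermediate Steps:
h(v, c) = c + 2*v (h(v, c) = (c + v) + v = c + 2*v)
(1501022 + (400113 - 1*2434438))/(h(32, -1880) - 3044576) = (1501022 + (400113 - 1*2434438))/((-1880 + 2*32) - 3044576) = (1501022 + (400113 - 2434438))/((-1880 + 64) - 3044576) = (1501022 - 2034325)/(-1816 - 3044576) = -533303/(-3046392) = -533303*(-1/3046392) = 533303/3046392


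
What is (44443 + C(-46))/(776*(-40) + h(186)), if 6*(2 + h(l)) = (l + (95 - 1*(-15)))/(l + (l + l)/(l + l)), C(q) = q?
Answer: -24906717/17414414 ≈ -1.4302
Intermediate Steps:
h(l) = -2 + (110 + l)/(6*(1 + l)) (h(l) = -2 + ((l + (95 - 1*(-15)))/(l + (l + l)/(l + l)))/6 = -2 + ((l + (95 + 15))/(l + (2*l)/((2*l))))/6 = -2 + ((l + 110)/(l + (2*l)*(1/(2*l))))/6 = -2 + ((110 + l)/(l + 1))/6 = -2 + ((110 + l)/(1 + l))/6 = -2 + (110 + l)/(6*(1 + l)))
(44443 + C(-46))/(776*(-40) + h(186)) = (44443 - 46)/(776*(-40) + (98 - 11*186)/(6*(1 + 186))) = 44397/(-31040 + (1/6)*(98 - 2046)/187) = 44397/(-31040 + (1/6)*(1/187)*(-1948)) = 44397/(-31040 - 974/561) = 44397/(-17414414/561) = 44397*(-561/17414414) = -24906717/17414414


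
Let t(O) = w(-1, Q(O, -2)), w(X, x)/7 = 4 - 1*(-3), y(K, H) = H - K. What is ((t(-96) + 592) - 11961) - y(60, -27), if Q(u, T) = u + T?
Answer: -11233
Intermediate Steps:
Q(u, T) = T + u
w(X, x) = 49 (w(X, x) = 7*(4 - 1*(-3)) = 7*(4 + 3) = 7*7 = 49)
t(O) = 49
((t(-96) + 592) - 11961) - y(60, -27) = ((49 + 592) - 11961) - (-27 - 1*60) = (641 - 11961) - (-27 - 60) = -11320 - 1*(-87) = -11320 + 87 = -11233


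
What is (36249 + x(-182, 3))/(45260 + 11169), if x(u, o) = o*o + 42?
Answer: 36300/56429 ≈ 0.64329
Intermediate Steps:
x(u, o) = 42 + o² (x(u, o) = o² + 42 = 42 + o²)
(36249 + x(-182, 3))/(45260 + 11169) = (36249 + (42 + 3²))/(45260 + 11169) = (36249 + (42 + 9))/56429 = (36249 + 51)*(1/56429) = 36300*(1/56429) = 36300/56429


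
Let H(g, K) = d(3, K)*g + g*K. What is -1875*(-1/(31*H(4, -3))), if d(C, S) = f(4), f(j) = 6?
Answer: 625/124 ≈ 5.0403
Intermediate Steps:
d(C, S) = 6
H(g, K) = 6*g + K*g (H(g, K) = 6*g + g*K = 6*g + K*g)
-1875*(-1/(31*H(4, -3))) = -1875*(-1/(124*(6 - 3))) = -1875/((-124*3)) = -1875/((-31*12)) = -1875/(-372) = -1875*(-1/372) = 625/124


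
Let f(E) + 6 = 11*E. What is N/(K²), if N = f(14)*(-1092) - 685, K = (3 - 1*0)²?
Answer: -162301/81 ≈ -2003.7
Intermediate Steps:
f(E) = -6 + 11*E
K = 9 (K = (3 + 0)² = 3² = 9)
N = -162301 (N = (-6 + 11*14)*(-1092) - 685 = (-6 + 154)*(-1092) - 685 = 148*(-1092) - 685 = -161616 - 685 = -162301)
N/(K²) = -162301/(9²) = -162301/81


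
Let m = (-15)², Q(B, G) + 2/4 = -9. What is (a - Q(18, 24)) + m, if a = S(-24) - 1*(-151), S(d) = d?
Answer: 723/2 ≈ 361.50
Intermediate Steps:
Q(B, G) = -19/2 (Q(B, G) = -½ - 9 = -19/2)
m = 225
a = 127 (a = -24 - 1*(-151) = -24 + 151 = 127)
(a - Q(18, 24)) + m = (127 - 1*(-19/2)) + 225 = (127 + 19/2) + 225 = 273/2 + 225 = 723/2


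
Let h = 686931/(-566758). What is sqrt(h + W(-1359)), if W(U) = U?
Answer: I*sqrt(436920006576174)/566758 ≈ 36.881*I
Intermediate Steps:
h = -686931/566758 (h = 686931*(-1/566758) = -686931/566758 ≈ -1.2120)
sqrt(h + W(-1359)) = sqrt(-686931/566758 - 1359) = sqrt(-770911053/566758) = I*sqrt(436920006576174)/566758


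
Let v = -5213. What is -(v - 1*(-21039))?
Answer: -15826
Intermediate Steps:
-(v - 1*(-21039)) = -(-5213 - 1*(-21039)) = -(-5213 + 21039) = -1*15826 = -15826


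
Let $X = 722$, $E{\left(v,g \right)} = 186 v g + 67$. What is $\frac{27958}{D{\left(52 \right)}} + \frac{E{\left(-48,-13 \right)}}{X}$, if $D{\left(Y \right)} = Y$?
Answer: $\frac{3278061}{4693} \approx 698.5$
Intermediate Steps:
$E{\left(v,g \right)} = 67 + 186 g v$ ($E{\left(v,g \right)} = 186 g v + 67 = 67 + 186 g v$)
$\frac{27958}{D{\left(52 \right)}} + \frac{E{\left(-48,-13 \right)}}{X} = \frac{27958}{52} + \frac{67 + 186 \left(-13\right) \left(-48\right)}{722} = 27958 \cdot \frac{1}{52} + \left(67 + 116064\right) \frac{1}{722} = \frac{13979}{26} + 116131 \cdot \frac{1}{722} = \frac{13979}{26} + \frac{116131}{722} = \frac{3278061}{4693}$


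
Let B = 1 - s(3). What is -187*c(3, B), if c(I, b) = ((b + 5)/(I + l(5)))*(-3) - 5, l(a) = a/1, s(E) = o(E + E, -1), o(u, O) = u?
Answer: 935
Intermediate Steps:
s(E) = 2*E (s(E) = E + E = 2*E)
l(a) = a (l(a) = a*1 = a)
B = -5 (B = 1 - 2*3 = 1 - 1*6 = 1 - 6 = -5)
c(I, b) = -5 - 3*(5 + b)/(5 + I) (c(I, b) = ((b + 5)/(I + 5))*(-3) - 5 = ((5 + b)/(5 + I))*(-3) - 5 = -3*(5 + b)/(5 + I) - 5 = -5 - 3*(5 + b)/(5 + I))
-187*c(3, B) = -187*(-40 - 5*3 - 3*(-5))/(5 + 3) = -187*(-40 - 15 + 15)/8 = -187*(-40)/8 = -187*(-5) = 935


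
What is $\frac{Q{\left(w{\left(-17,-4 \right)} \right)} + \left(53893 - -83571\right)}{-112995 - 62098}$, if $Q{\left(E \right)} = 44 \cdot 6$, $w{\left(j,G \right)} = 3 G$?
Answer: $- \frac{137728}{175093} \approx -0.7866$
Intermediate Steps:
$Q{\left(E \right)} = 264$
$\frac{Q{\left(w{\left(-17,-4 \right)} \right)} + \left(53893 - -83571\right)}{-112995 - 62098} = \frac{264 + \left(53893 - -83571\right)}{-112995 - 62098} = \frac{264 + \left(53893 + 83571\right)}{-175093} = \left(264 + 137464\right) \left(- \frac{1}{175093}\right) = 137728 \left(- \frac{1}{175093}\right) = - \frac{137728}{175093}$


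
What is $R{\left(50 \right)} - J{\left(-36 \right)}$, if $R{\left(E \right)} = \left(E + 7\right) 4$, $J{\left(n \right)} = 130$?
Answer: $98$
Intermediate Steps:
$R{\left(E \right)} = 28 + 4 E$ ($R{\left(E \right)} = \left(7 + E\right) 4 = 28 + 4 E$)
$R{\left(50 \right)} - J{\left(-36 \right)} = \left(28 + 4 \cdot 50\right) - 130 = \left(28 + 200\right) - 130 = 228 - 130 = 98$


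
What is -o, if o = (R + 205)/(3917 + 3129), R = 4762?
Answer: -4967/7046 ≈ -0.70494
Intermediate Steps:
o = 4967/7046 (o = (4762 + 205)/(3917 + 3129) = 4967/7046 ≈ 0.70494)
-o = -1*4967/7046 = -4967/7046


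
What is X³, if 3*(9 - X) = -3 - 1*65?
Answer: 857375/27 ≈ 31755.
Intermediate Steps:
X = 95/3 (X = 9 - (-3 - 1*65)/3 = 9 - (-3 - 65)/3 = 9 - ⅓*(-68) = 9 + 68/3 = 95/3 ≈ 31.667)
X³ = (95/3)³ = 857375/27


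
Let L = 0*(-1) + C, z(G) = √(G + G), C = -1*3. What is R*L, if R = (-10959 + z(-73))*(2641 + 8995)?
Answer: 382556772 - 34908*I*√146 ≈ 3.8256e+8 - 4.218e+5*I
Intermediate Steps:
C = -3
z(G) = √2*√G (z(G) = √(2*G) = √2*√G)
R = -127518924 + 11636*I*√146 (R = (-10959 + √2*√(-73))*(2641 + 8995) = (-10959 + √2*(I*√73))*11636 = (-10959 + I*√146)*11636 = -127518924 + 11636*I*√146 ≈ -1.2752e+8 + 1.406e+5*I)
L = -3 (L = 0*(-1) - 3 = 0 - 3 = -3)
R*L = (-127518924 + 11636*I*√146)*(-3) = 382556772 - 34908*I*√146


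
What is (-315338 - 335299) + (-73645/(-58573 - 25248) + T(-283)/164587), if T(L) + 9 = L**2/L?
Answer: -8976076360508616/13795846927 ≈ -6.5064e+5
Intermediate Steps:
T(L) = -9 + L (T(L) = -9 + L**2/L = -9 + L)
(-315338 - 335299) + (-73645/(-58573 - 25248) + T(-283)/164587) = (-315338 - 335299) + (-73645/(-58573 - 25248) + (-9 - 283)/164587) = -650637 + (-73645/(-83821) - 292*1/164587) = -650637 + (-73645*(-1/83821) - 292/164587) = -650637 + (73645/83821 - 292/164587) = -650637 + 12096533883/13795846927 = -8976076360508616/13795846927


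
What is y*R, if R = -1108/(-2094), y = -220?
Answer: -121880/1047 ≈ -116.41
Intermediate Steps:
R = 554/1047 (R = -1108*(-1/2094) = 554/1047 ≈ 0.52913)
y*R = -220*554/1047 = -121880/1047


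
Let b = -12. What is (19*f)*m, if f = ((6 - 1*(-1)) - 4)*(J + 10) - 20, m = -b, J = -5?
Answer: -1140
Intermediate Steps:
m = 12 (m = -1*(-12) = 12)
f = -5 (f = ((6 - 1*(-1)) - 4)*(-5 + 10) - 20 = ((6 + 1) - 4)*5 - 20 = (7 - 4)*5 - 20 = 3*5 - 20 = 15 - 20 = -5)
(19*f)*m = (19*(-5))*12 = -95*12 = -1140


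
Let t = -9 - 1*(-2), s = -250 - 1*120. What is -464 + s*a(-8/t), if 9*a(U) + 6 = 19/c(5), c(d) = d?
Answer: -3362/9 ≈ -373.56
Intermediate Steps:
s = -370 (s = -250 - 120 = -370)
t = -7 (t = -9 + 2 = -7)
a(U) = -11/45 (a(U) = -2/3 + (19/5)/9 = -2/3 + (19*(1/5))/9 = -2/3 + (1/9)*(19/5) = -2/3 + 19/45 = -11/45)
-464 + s*a(-8/t) = -464 - 370*(-11/45) = -464 + 814/9 = -3362/9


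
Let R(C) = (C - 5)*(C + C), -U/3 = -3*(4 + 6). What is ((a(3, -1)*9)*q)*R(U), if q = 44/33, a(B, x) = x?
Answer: -183600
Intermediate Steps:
U = 90 (U = -(-9)*(4 + 6) = -(-9)*10 = -3*(-30) = 90)
R(C) = 2*C*(-5 + C) (R(C) = (-5 + C)*(2*C) = 2*C*(-5 + C))
q = 4/3 (q = 44*(1/33) = 4/3 ≈ 1.3333)
((a(3, -1)*9)*q)*R(U) = (-1*9*(4/3))*(2*90*(-5 + 90)) = (-9*4/3)*(2*90*85) = -12*15300 = -183600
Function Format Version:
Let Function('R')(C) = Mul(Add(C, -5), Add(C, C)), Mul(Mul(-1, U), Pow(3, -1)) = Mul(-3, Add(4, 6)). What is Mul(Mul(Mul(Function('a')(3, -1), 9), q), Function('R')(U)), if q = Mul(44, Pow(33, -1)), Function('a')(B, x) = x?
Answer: -183600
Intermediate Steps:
U = 90 (U = Mul(-3, Mul(-3, Add(4, 6))) = Mul(-3, Mul(-3, 10)) = Mul(-3, -30) = 90)
Function('R')(C) = Mul(2, C, Add(-5, C)) (Function('R')(C) = Mul(Add(-5, C), Mul(2, C)) = Mul(2, C, Add(-5, C)))
q = Rational(4, 3) (q = Mul(44, Rational(1, 33)) = Rational(4, 3) ≈ 1.3333)
Mul(Mul(Mul(Function('a')(3, -1), 9), q), Function('R')(U)) = Mul(Mul(Mul(-1, 9), Rational(4, 3)), Mul(2, 90, Add(-5, 90))) = Mul(Mul(-9, Rational(4, 3)), Mul(2, 90, 85)) = Mul(-12, 15300) = -183600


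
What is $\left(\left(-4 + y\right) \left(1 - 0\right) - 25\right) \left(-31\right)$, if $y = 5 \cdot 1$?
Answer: $744$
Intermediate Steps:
$y = 5$
$\left(\left(-4 + y\right) \left(1 - 0\right) - 25\right) \left(-31\right) = \left(\left(-4 + 5\right) \left(1 - 0\right) - 25\right) \left(-31\right) = \left(1 \left(1 + 0\right) - 25\right) \left(-31\right) = \left(1 \cdot 1 - 25\right) \left(-31\right) = \left(1 - 25\right) \left(-31\right) = \left(-24\right) \left(-31\right) = 744$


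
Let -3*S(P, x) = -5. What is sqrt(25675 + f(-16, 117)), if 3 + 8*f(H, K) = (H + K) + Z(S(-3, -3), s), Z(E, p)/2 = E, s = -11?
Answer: sqrt(231189)/3 ≈ 160.27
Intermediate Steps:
S(P, x) = 5/3 (S(P, x) = -1/3*(-5) = 5/3)
Z(E, p) = 2*E
f(H, K) = 1/24 + H/8 + K/8 (f(H, K) = -3/8 + ((H + K) + 2*(5/3))/8 = -3/8 + ((H + K) + 10/3)/8 = -3/8 + (10/3 + H + K)/8 = -3/8 + (5/12 + H/8 + K/8) = 1/24 + H/8 + K/8)
sqrt(25675 + f(-16, 117)) = sqrt(25675 + (1/24 + (1/8)*(-16) + (1/8)*117)) = sqrt(25675 + (1/24 - 2 + 117/8)) = sqrt(25675 + 38/3) = sqrt(77063/3) = sqrt(231189)/3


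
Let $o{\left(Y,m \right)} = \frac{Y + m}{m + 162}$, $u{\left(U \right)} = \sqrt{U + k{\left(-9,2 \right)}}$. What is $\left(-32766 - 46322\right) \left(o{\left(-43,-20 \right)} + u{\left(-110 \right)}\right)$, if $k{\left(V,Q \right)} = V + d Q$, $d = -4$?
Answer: $\frac{2491272}{71} - 79088 i \sqrt{127} \approx 35088.0 - 8.9128 \cdot 10^{5} i$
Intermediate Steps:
$k{\left(V,Q \right)} = V - 4 Q$
$u{\left(U \right)} = \sqrt{-17 + U}$ ($u{\left(U \right)} = \sqrt{U - 17} = \sqrt{-17 + U}$)
$o{\left(Y,m \right)} = \frac{Y + m}{162 + m}$
$\left(-32766 - 46322\right) \left(o{\left(-43,-20 \right)} + u{\left(-110 \right)}\right) = \left(-32766 - 46322\right) \left(\frac{-43 - 20}{162 - 20} + \sqrt{-17 - 110}\right) = - 79088 \left(\frac{1}{142} \left(-63\right) + \sqrt{-127}\right) = - 79088 \left(\frac{1}{142} \left(-63\right) + i \sqrt{127}\right) = - 79088 \left(- \frac{63}{142} + i \sqrt{127}\right) = \frac{2491272}{71} - 79088 i \sqrt{127}$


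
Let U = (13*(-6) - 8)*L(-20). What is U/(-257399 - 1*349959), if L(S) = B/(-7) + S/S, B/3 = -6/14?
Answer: 2494/14880271 ≈ 0.00016760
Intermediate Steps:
B = -9/7 (B = 3*(-6/14) = 3*(-6*1/14) = 3*(-3/7) = -9/7 ≈ -1.2857)
L(S) = 58/49 (L(S) = -9/7/(-7) + S/S = -9/7*(-⅐) + 1 = 9/49 + 1 = 58/49)
U = -4988/49 (U = (13*(-6) - 8)*(58/49) = (-78 - 8)*(58/49) = -86*58/49 = -4988/49 ≈ -101.80)
U/(-257399 - 1*349959) = -4988/(49*(-257399 - 1*349959)) = -4988/(49*(-257399 - 349959)) = -4988/49/(-607358) = -4988/49*(-1/607358) = 2494/14880271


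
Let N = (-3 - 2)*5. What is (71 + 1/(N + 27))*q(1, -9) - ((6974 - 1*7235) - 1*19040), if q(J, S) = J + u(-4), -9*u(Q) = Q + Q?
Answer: 349849/18 ≈ 19436.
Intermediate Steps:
u(Q) = -2*Q/9 (u(Q) = -(Q + Q)/9 = -2*Q/9)
N = -25 (N = -5*5 = -25)
q(J, S) = 8/9 + J (q(J, S) = J - 2/9*(-4) = J + 8/9 = 8/9 + J)
(71 + 1/(N + 27))*q(1, -9) - ((6974 - 1*7235) - 1*19040) = (71 + 1/(-25 + 27))*(8/9 + 1) - ((6974 - 1*7235) - 1*19040) = (71 + 1/2)*(17/9) - ((6974 - 7235) - 19040) = (71 + ½)*(17/9) - (-261 - 19040) = (143/2)*(17/9) - 1*(-19301) = 2431/18 + 19301 = 349849/18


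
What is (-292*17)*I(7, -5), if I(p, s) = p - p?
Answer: 0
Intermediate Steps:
I(p, s) = 0
(-292*17)*I(7, -5) = -292*17*0 = -4964*0 = 0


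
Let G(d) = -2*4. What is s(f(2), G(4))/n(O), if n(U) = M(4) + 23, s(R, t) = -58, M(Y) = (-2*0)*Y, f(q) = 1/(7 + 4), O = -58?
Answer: -58/23 ≈ -2.5217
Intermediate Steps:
f(q) = 1/11
M(Y) = 0 (M(Y) = 0*Y = 0)
G(d) = -8
n(U) = 23 (n(U) = 0 + 23 = 23)
s(f(2), G(4))/n(O) = -58/23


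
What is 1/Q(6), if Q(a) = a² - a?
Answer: 1/30 ≈ 0.033333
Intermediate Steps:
1/Q(6) = 1/(6*(-1 + 6)) = 1/(6*5) = 1/30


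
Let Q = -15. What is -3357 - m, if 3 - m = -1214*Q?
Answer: 14850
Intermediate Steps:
m = -18207 (m = 3 - (-1214)*(-15) = 3 - 1*18210 = 3 - 18210 = -18207)
-3357 - m = -3357 - 1*(-18207) = -3357 + 18207 = 14850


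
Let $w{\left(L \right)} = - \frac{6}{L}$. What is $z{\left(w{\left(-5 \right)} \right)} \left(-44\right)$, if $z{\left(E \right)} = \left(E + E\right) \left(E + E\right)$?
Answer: $- \frac{6336}{25} \approx -253.44$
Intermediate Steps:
$z{\left(E \right)} = 4 E^{2}$ ($z{\left(E \right)} = 2 E 2 E = 4 E^{2}$)
$z{\left(w{\left(-5 \right)} \right)} \left(-44\right) = 4 \left(- \frac{6}{-5}\right)^{2} \left(-44\right) = 4 \left(\left(-6\right) \left(- \frac{1}{5}\right)\right)^{2} \left(-44\right) = 4 \left(\frac{6}{5}\right)^{2} \left(-44\right) = 4 \cdot \frac{36}{25} \left(-44\right) = \frac{144}{25} \left(-44\right) = - \frac{6336}{25}$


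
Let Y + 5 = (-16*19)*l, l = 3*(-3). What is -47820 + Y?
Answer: -45089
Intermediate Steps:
l = -9
Y = 2731 (Y = -5 - 16*19*(-9) = -5 - 304*(-9) = -5 + 2736 = 2731)
-47820 + Y = -47820 + 2731 = -45089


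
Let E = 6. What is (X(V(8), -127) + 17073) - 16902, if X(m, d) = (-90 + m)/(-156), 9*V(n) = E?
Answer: 20074/117 ≈ 171.57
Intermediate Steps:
V(n) = 2/3 (V(n) = (1/9)*6 = 2/3)
X(m, d) = 15/26 - m/156 (X(m, d) = (-90 + m)*(-1/156) = 15/26 - m/156)
(X(V(8), -127) + 17073) - 16902 = ((15/26 - 1/156*2/3) + 17073) - 16902 = ((15/26 - 1/234) + 17073) - 16902 = (67/117 + 17073) - 16902 = 1997608/117 - 16902 = 20074/117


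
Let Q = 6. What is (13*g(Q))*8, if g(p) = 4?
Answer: 416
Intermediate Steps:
(13*g(Q))*8 = (13*4)*8 = 52*8 = 416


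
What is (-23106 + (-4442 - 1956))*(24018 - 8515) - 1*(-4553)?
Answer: -457395959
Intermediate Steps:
(-23106 + (-4442 - 1956))*(24018 - 8515) - 1*(-4553) = (-23106 - 6398)*15503 + 4553 = -29504*15503 + 4553 = -457400512 + 4553 = -457395959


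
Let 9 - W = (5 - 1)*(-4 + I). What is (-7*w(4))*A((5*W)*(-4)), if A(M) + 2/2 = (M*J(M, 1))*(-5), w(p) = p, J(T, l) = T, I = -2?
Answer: 60984028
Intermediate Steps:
W = 33 (W = 9 - (5 - 1)*(-4 - 2) = 9 - 4*(-6) = 9 - 1*(-24) = 9 + 24 = 33)
A(M) = -1 - 5*M² (A(M) = -1 + (M*M)*(-5) = -1 + M²*(-5) = -1 - 5*M²)
(-7*w(4))*A((5*W)*(-4)) = (-7*4)*(-1 - 5*((5*33)*(-4))²) = -28*(-1 - 5*(165*(-4))²) = -28*(-1 - 5*(-660)²) = -28*(-1 - 5*435600) = -28*(-1 - 2178000) = -28*(-2178001) = 60984028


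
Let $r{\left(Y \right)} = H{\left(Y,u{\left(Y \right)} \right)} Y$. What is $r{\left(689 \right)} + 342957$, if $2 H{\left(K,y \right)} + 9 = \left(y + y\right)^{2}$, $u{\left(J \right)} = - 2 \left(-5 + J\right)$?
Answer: $\frac{5158324257}{2} \approx 2.5792 \cdot 10^{9}$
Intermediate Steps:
$u{\left(J \right)} = 10 - 2 J$
$H{\left(K,y \right)} = - \frac{9}{2} + 2 y^{2}$ ($H{\left(K,y \right)} = - \frac{9}{2} + \frac{\left(y + y\right)^{2}}{2} = - \frac{9}{2} + \frac{\left(2 y\right)^{2}}{2} = - \frac{9}{2} + \frac{4 y^{2}}{2} = - \frac{9}{2} + 2 y^{2}$)
$r{\left(Y \right)} = Y \left(- \frac{9}{2} + 2 \left(10 - 2 Y\right)^{2}\right)$ ($r{\left(Y \right)} = \left(- \frac{9}{2} + 2 \left(10 - 2 Y\right)^{2}\right) Y = Y \left(- \frac{9}{2} + 2 \left(10 - 2 Y\right)^{2}\right)$)
$r{\left(689 \right)} + 342957 = \frac{1}{2} \cdot 689 \left(-9 + 16 \left(-5 + 689\right)^{2}\right) + 342957 = \frac{1}{2} \cdot 689 \left(-9 + 16 \cdot 684^{2}\right) + 342957 = \frac{1}{2} \cdot 689 \left(-9 + 16 \cdot 467856\right) + 342957 = \frac{1}{2} \cdot 689 \left(-9 + 7485696\right) + 342957 = \frac{1}{2} \cdot 689 \cdot 7485687 + 342957 = \frac{5157638343}{2} + 342957 = \frac{5158324257}{2}$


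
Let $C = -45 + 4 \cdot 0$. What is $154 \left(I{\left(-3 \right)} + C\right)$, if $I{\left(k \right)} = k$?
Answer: $-7392$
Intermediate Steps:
$C = -45$ ($C = -45 + 0 = -45$)
$154 \left(I{\left(-3 \right)} + C\right) = 154 \left(-3 - 45\right) = 154 \left(-48\right) = -7392$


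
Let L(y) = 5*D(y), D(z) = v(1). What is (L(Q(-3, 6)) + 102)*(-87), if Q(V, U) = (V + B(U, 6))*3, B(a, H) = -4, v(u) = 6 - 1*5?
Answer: -9309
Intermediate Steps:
v(u) = 1 (v(u) = 6 - 5 = 1)
D(z) = 1
Q(V, U) = -12 + 3*V (Q(V, U) = (V - 4)*3 = (-4 + V)*3 = -12 + 3*V)
L(y) = 5 (L(y) = 5*1 = 5)
(L(Q(-3, 6)) + 102)*(-87) = (5 + 102)*(-87) = 107*(-87) = -9309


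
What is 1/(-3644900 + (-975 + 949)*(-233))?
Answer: -1/3638842 ≈ -2.7481e-7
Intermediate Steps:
1/(-3644900 + (-975 + 949)*(-233)) = 1/(-3644900 - 26*(-233)) = 1/(-3644900 + 6058) = 1/(-3638842) = -1/3638842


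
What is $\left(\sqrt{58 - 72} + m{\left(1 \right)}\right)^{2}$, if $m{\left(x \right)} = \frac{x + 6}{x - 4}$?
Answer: $\frac{\left(-7 + 3 i \sqrt{14}\right)^{2}}{9} \approx -8.5556 - 17.461 i$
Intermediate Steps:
$m{\left(x \right)} = \frac{6 + x}{-4 + x}$
$\left(\sqrt{58 - 72} + m{\left(1 \right)}\right)^{2} = \left(\sqrt{58 - 72} + \frac{6 + 1}{-4 + 1}\right)^{2} = \left(\sqrt{-14} + \frac{1}{-3} \cdot 7\right)^{2} = \left(i \sqrt{14} - \frac{7}{3}\right)^{2} = \left(- \frac{7}{3} + i \sqrt{14}\right)^{2}$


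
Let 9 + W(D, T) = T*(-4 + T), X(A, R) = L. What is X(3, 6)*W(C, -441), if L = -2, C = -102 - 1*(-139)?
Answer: -392472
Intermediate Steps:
C = 37 (C = -102 + 139 = 37)
X(A, R) = -2
W(D, T) = -9 + T*(-4 + T)
X(3, 6)*W(C, -441) = -2*(-9 + (-441)**2 - 4*(-441)) = -2*(-9 + 194481 + 1764) = -2*196236 = -392472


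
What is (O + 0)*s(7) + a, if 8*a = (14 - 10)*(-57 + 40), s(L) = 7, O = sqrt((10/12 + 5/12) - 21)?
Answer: -17/2 + 7*I*sqrt(79)/2 ≈ -8.5 + 31.109*I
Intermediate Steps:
O = I*sqrt(79)/2 (O = sqrt((10*(1/12) + 5*(1/12)) - 21) = sqrt((5/6 + 5/12) - 21) = sqrt(5/4 - 21) = sqrt(-79/4) = I*sqrt(79)/2 ≈ 4.4441*I)
a = -17/2 (a = ((14 - 10)*(-57 + 40))/8 = (4*(-17))/8 = (1/8)*(-68) = -17/2 ≈ -8.5000)
(O + 0)*s(7) + a = (I*sqrt(79)/2 + 0)*7 - 17/2 = (I*sqrt(79)/2)*7 - 17/2 = 7*I*sqrt(79)/2 - 17/2 = -17/2 + 7*I*sqrt(79)/2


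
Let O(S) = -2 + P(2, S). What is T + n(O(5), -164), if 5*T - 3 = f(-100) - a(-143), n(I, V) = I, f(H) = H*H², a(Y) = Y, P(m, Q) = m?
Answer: -999854/5 ≈ -1.9997e+5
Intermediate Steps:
f(H) = H³
O(S) = 0 (O(S) = -2 + 2 = 0)
T = -999854/5 (T = ⅗ + ((-100)³ - 1*(-143))/5 = ⅗ + (-1000000 + 143)/5 = ⅗ + (⅕)*(-999857) = ⅗ - 999857/5 = -999854/5 ≈ -1.9997e+5)
T + n(O(5), -164) = -999854/5 + 0 = -999854/5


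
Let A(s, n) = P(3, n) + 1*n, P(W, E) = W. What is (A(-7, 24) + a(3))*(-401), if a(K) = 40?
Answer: -26867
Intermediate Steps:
A(s, n) = 3 + n (A(s, n) = 3 + 1*n = 3 + n)
(A(-7, 24) + a(3))*(-401) = ((3 + 24) + 40)*(-401) = (27 + 40)*(-401) = 67*(-401) = -26867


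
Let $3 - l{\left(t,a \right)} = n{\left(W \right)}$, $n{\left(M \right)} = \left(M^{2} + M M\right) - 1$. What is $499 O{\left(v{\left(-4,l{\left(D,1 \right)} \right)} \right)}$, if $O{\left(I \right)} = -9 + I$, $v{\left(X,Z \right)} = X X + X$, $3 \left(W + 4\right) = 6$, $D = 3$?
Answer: $1497$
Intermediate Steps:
$W = -2$ ($W = -4 + \frac{1}{3} \cdot 6 = -4 + 2 = -2$)
$n{\left(M \right)} = -1 + 2 M^{2}$ ($n{\left(M \right)} = \left(M^{2} + M^{2}\right) - 1 = 2 M^{2} - 1 = -1 + 2 M^{2}$)
$l{\left(t,a \right)} = -4$ ($l{\left(t,a \right)} = 3 - \left(-1 + 2 \left(-2\right)^{2}\right) = 3 - \left(-1 + 2 \cdot 4\right) = 3 - \left(-1 + 8\right) = 3 - 7 = -4$)
$v{\left(X,Z \right)} = X + X^{2}$ ($v{\left(X,Z \right)} = X^{2} + X = X + X^{2}$)
$499 O{\left(v{\left(-4,l{\left(D,1 \right)} \right)} \right)} = 499 \left(-9 - 4 \left(1 - 4\right)\right) = 499 \left(-9 - -12\right) = 499 \left(-9 + 12\right) = 499 \cdot 3 = 1497$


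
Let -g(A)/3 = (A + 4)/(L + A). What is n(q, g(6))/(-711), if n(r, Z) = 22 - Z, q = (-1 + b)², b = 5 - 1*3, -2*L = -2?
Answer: -184/4977 ≈ -0.036970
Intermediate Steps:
L = 1 (L = -½*(-2) = 1)
b = 2 (b = 5 - 3 = 2)
g(A) = -3*(4 + A)/(1 + A) (g(A) = -3*(A + 4)/(1 + A) = -3*(4 + A)/(1 + A))
q = 1 (q = (-1 + 2)² = 1² = 1)
n(q, g(6))/(-711) = (22 - 3*(-4 - 1*6)/(1 + 6))/(-711) = (22 - 3*(-4 - 6)/7)*(-1/711) = (22 - 3*(-10)/7)*(-1/711) = (22 - 1*(-30/7))*(-1/711) = (22 + 30/7)*(-1/711) = (184/7)*(-1/711) = -184/4977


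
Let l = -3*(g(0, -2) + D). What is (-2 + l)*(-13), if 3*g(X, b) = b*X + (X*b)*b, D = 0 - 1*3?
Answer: -91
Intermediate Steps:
D = -3 (D = 0 - 3 = -3)
g(X, b) = X*b/3 + X*b²/3 (g(X, b) = (b*X + (X*b)*b)/3 = (X*b + X*b²)/3 = X*b/3 + X*b²/3)
l = 9 (l = -3*((⅓)*0*(-2)*(1 - 2) - 3) = -3*((⅓)*0*(-2)*(-1) - 3) = -3*(0 - 3) = -3*(-3) = 9)
(-2 + l)*(-13) = (-2 + 9)*(-13) = 7*(-13) = -91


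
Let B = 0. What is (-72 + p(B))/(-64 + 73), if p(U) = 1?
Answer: -71/9 ≈ -7.8889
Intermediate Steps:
(-72 + p(B))/(-64 + 73) = (-72 + 1)/(-64 + 73) = -71/9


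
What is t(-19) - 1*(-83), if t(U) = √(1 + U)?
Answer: 83 + 3*I*√2 ≈ 83.0 + 4.2426*I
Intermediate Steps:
t(-19) - 1*(-83) = √(1 - 19) - 1*(-83) = √(-18) + 83 = 3*I*√2 + 83 = 83 + 3*I*√2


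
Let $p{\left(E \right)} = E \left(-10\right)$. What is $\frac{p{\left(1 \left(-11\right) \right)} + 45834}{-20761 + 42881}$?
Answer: $\frac{5743}{2765} \approx 2.077$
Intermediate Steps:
$p{\left(E \right)} = - 10 E$
$\frac{p{\left(1 \left(-11\right) \right)} + 45834}{-20761 + 42881} = \frac{- 10 \cdot 1 \left(-11\right) + 45834}{-20761 + 42881} = \frac{\left(-10\right) \left(-11\right) + 45834}{22120} = \left(110 + 45834\right) \frac{1}{22120} = 45944 \cdot \frac{1}{22120} = \frac{5743}{2765}$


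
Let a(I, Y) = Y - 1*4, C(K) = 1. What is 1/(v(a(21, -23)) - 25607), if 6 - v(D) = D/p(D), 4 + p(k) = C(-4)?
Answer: -1/25610 ≈ -3.9047e-5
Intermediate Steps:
p(k) = -3 (p(k) = -4 + 1 = -3)
a(I, Y) = -4 + Y (a(I, Y) = Y - 4 = -4 + Y)
v(D) = 6 + D/3 (v(D) = 6 - D/(-3) = 6 - D*(-1)/3 = 6 - (-1)*D/3 = 6 + D/3)
1/(v(a(21, -23)) - 25607) = 1/((6 + (-4 - 23)/3) - 25607) = 1/((6 + (⅓)*(-27)) - 25607) = 1/((6 - 9) - 25607) = 1/(-3 - 25607) = 1/(-25610) = -1/25610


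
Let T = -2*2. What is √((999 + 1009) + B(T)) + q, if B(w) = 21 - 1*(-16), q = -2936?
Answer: -2936 + √2045 ≈ -2890.8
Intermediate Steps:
T = -4
B(w) = 37 (B(w) = 21 + 16 = 37)
√((999 + 1009) + B(T)) + q = √((999 + 1009) + 37) - 2936 = √(2008 + 37) - 2936 = √2045 - 2936 = -2936 + √2045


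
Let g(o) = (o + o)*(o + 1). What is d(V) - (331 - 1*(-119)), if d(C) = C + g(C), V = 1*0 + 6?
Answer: -360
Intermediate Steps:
g(o) = 2*o*(1 + o) (g(o) = (2*o)*(1 + o) = 2*o*(1 + o))
V = 6 (V = 0 + 6 = 6)
d(C) = C + 2*C*(1 + C)
d(V) - (331 - 1*(-119)) = 6*(3 + 2*6) - (331 - 1*(-119)) = 6*(3 + 12) - (331 + 119) = 6*15 - 1*450 = 90 - 450 = -360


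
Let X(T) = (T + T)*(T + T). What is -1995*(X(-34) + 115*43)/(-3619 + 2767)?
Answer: 6363385/284 ≈ 22406.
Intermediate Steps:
X(T) = 4*T² (X(T) = (2*T)*(2*T) = 4*T²)
-1995*(X(-34) + 115*43)/(-3619 + 2767) = -1995*(4*(-34)² + 115*43)/(-3619 + 2767) = -1995/((-852/(4*1156 + 4945))) = -1995/((-852/(4624 + 4945))) = -1995/((-852/9569)) = -1995/((-852*1/9569)) = -1995/(-852/9569) = -1995*(-9569/852) = 6363385/284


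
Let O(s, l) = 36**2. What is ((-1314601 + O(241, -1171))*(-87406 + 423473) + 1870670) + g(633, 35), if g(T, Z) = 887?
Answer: -441356599878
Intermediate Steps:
O(s, l) = 1296
((-1314601 + O(241, -1171))*(-87406 + 423473) + 1870670) + g(633, 35) = ((-1314601 + 1296)*(-87406 + 423473) + 1870670) + 887 = (-1313305*336067 + 1870670) + 887 = (-441358471435 + 1870670) + 887 = -441356600765 + 887 = -441356599878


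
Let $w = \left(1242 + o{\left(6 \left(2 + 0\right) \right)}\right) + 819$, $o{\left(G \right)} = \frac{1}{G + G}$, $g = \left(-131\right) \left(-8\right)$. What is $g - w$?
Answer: $- \frac{24313}{24} \approx -1013.0$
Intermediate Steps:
$g = 1048$
$o{\left(G \right)} = \frac{1}{2 G}$
$w = \frac{49465}{24}$ ($w = \left(1242 + \frac{1}{2 \cdot 6 \left(2 + 0\right)}\right) + 819 = \left(1242 + \frac{1}{2 \cdot 6 \cdot 2}\right) + 819 = \left(1242 + \frac{1}{2 \cdot 12}\right) + 819 = \left(1242 + \frac{1}{2} \cdot \frac{1}{12}\right) + 819 = \left(1242 + \frac{1}{24}\right) + 819 = \frac{29809}{24} + 819 = \frac{49465}{24} \approx 2061.0$)
$g - w = 1048 - \frac{49465}{24} = - \frac{24313}{24}$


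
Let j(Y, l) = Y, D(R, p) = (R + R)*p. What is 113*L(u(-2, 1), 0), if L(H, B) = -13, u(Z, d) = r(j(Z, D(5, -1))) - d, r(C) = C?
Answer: -1469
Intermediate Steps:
D(R, p) = 2*R*p (D(R, p) = (2*R)*p = 2*R*p)
u(Z, d) = Z - d
113*L(u(-2, 1), 0) = 113*(-13) = -1469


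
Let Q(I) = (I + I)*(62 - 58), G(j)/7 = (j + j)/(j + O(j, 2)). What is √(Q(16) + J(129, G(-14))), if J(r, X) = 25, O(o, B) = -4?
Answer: 3*√17 ≈ 12.369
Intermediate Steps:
G(j) = 14*j/(-4 + j) (G(j) = 7*((j + j)/(j - 4)) = 7*((2*j)/(-4 + j)) = 7*(2*j/(-4 + j)) = 14*j/(-4 + j))
Q(I) = 8*I (Q(I) = (2*I)*4 = 8*I)
√(Q(16) + J(129, G(-14))) = √(8*16 + 25) = √(128 + 25) = √153 = 3*√17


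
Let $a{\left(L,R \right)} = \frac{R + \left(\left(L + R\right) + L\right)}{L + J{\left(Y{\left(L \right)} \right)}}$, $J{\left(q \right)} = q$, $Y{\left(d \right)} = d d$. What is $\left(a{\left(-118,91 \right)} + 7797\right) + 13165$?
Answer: $\frac{16077851}{767} \approx 20962.0$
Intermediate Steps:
$Y{\left(d \right)} = d^{2}$
$a{\left(L,R \right)} = \frac{2 L + 2 R}{L + L^{2}}$ ($a{\left(L,R \right)} = \frac{R + \left(\left(L + R\right) + L\right)}{L + L^{2}} = \frac{R + \left(R + 2 L\right)}{L + L^{2}} = \frac{2 L + 2 R}{L + L^{2}}$)
$\left(a{\left(-118,91 \right)} + 7797\right) + 13165 = \left(\frac{2 \left(-118 + 91\right)}{\left(-118\right) \left(1 - 118\right)} + 7797\right) + 13165 = \left(2 \left(- \frac{1}{118}\right) \frac{1}{-117} \left(-27\right) + 7797\right) + 13165 = \left(2 \left(- \frac{1}{118}\right) \left(- \frac{1}{117}\right) \left(-27\right) + 7797\right) + 13165 = \left(- \frac{3}{767} + 7797\right) + 13165 = \frac{5980296}{767} + 13165 = \frac{16077851}{767}$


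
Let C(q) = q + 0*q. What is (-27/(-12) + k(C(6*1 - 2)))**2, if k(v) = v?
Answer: 625/16 ≈ 39.063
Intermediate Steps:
C(q) = q (C(q) = q + 0 = q)
(-27/(-12) + k(C(6*1 - 2)))**2 = (-27/(-12) + (6*1 - 2))**2 = (-27*(-1/12) + (6 - 2))**2 = (9/4 + 4)**2 = (25/4)**2 = 625/16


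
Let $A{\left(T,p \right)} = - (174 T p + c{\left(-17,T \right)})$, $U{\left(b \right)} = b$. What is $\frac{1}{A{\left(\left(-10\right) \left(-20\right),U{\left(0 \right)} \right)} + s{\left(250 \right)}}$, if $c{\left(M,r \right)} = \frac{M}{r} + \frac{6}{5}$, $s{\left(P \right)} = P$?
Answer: $\frac{200}{49777} \approx 0.0040179$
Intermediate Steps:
$c{\left(M,r \right)} = \frac{6}{5} + \frac{M}{r}$ ($c{\left(M,r \right)} = \frac{M}{r} + 6 \cdot \frac{1}{5} = \frac{M}{r} + \frac{6}{5} = \frac{6}{5} + \frac{M}{r}$)
$A{\left(T,p \right)} = - \frac{6}{5} + \frac{17}{T} - 174 T p$ ($A{\left(T,p \right)} = - (174 T p + \left(\frac{6}{5} - \frac{17}{T}\right)) = - (\frac{6}{5} - \frac{17}{T} + 174 T p) = - \frac{6}{5} + \frac{17}{T} - 174 T p$)
$\frac{1}{A{\left(\left(-10\right) \left(-20\right),U{\left(0 \right)} \right)} + s{\left(250 \right)}} = \frac{1}{\left(- \frac{6}{5} + \frac{17}{\left(-10\right) \left(-20\right)} - 174 \left(\left(-10\right) \left(-20\right)\right) 0\right) + 250} = \frac{1}{\left(- \frac{6}{5} + \frac{17}{200} - 34800 \cdot 0\right) + 250} = \frac{1}{\left(- \frac{6}{5} + 17 \cdot \frac{1}{200} + 0\right) + 250} = \frac{1}{\left(- \frac{6}{5} + \frac{17}{200} + 0\right) + 250} = \frac{1}{- \frac{223}{200} + 250} = \frac{1}{\frac{49777}{200}} = \frac{200}{49777}$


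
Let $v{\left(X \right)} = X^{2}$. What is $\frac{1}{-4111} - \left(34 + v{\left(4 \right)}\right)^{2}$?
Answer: $- \frac{10277501}{4111} \approx -2500.0$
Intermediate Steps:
$\frac{1}{-4111} - \left(34 + v{\left(4 \right)}\right)^{2} = \frac{1}{-4111} - \left(34 + 4^{2}\right)^{2} = - \frac{1}{4111} - \left(34 + 16\right)^{2} = - \frac{1}{4111} - 50^{2} = - \frac{1}{4111} - 2500 = - \frac{10277501}{4111}$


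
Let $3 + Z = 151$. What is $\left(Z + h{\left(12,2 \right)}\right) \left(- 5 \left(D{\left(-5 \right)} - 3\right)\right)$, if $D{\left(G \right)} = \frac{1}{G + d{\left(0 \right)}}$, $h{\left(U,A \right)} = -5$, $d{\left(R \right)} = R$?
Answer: $2288$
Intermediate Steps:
$Z = 148$ ($Z = -3 + 151 = 148$)
$D{\left(G \right)} = \frac{1}{G}$ ($D{\left(G \right)} = \frac{1}{G + 0} = \frac{1}{G}$)
$\left(Z + h{\left(12,2 \right)}\right) \left(- 5 \left(D{\left(-5 \right)} - 3\right)\right) = \left(148 - 5\right) \left(- 5 \left(\frac{1}{-5} - 3\right)\right) = 143 \left(- 5 \left(- \frac{1}{5} - 3\right)\right) = 143 \left(\left(-5\right) \left(- \frac{16}{5}\right)\right) = 143 \cdot 16 = 2288$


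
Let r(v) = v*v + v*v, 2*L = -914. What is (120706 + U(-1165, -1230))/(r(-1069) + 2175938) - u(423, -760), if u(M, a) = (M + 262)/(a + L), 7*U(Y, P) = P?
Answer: 5604874551/9501794435 ≈ 0.58988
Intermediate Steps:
L = -457 (L = (1/2)*(-914) = -457)
r(v) = 2*v**2 (r(v) = v**2 + v**2 = 2*v**2)
U(Y, P) = P/7
u(M, a) = (262 + M)/(-457 + a) (u(M, a) = (M + 262)/(a - 457) = (262 + M)/(-457 + a))
(120706 + U(-1165, -1230))/(r(-1069) + 2175938) - u(423, -760) = (120706 + (1/7)*(-1230))/(2*(-1069)**2 + 2175938) - (262 + 423)/(-457 - 760) = (120706 - 1230/7)/(2*1142761 + 2175938) - 685/(-1217) = 843712/(7*(2285522 + 2175938)) - (-1)*685/1217 = (843712/7)/4461460 - 1*(-685/1217) = (843712/7)*(1/4461460) + 685/1217 = 210928/7807555 + 685/1217 = 5604874551/9501794435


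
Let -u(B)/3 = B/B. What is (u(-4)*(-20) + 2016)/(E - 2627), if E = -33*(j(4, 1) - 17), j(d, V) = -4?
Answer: -1038/967 ≈ -1.0734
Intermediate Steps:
u(B) = -3 (u(B) = -3*B/B = -3*1 = -3)
E = 693 (E = -33*(-4 - 17) = -33*(-21) = 693)
(u(-4)*(-20) + 2016)/(E - 2627) = (-3*(-20) + 2016)/(693 - 2627) = (60 + 2016)/(-1934) = 2076*(-1/1934) = -1038/967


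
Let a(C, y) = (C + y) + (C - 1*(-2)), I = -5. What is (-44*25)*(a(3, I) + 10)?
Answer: -14300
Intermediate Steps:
a(C, y) = 2 + y + 2*C (a(C, y) = (C + y) + (C + 2) = (C + y) + (2 + C) = 2 + y + 2*C)
(-44*25)*(a(3, I) + 10) = (-44*25)*((2 - 5 + 2*3) + 10) = -1100*((2 - 5 + 6) + 10) = -1100*(3 + 10) = -1100*13 = -14300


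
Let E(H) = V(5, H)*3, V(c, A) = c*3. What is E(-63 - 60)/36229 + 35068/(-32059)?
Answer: -1269035917/1161465511 ≈ -1.0926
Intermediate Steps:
V(c, A) = 3*c
E(H) = 45 (E(H) = (3*5)*3 = 15*3 = 45)
E(-63 - 60)/36229 + 35068/(-32059) = 45/36229 + 35068/(-32059) = 45*(1/36229) + 35068*(-1/32059) = 45/36229 - 35068/32059 = -1269035917/1161465511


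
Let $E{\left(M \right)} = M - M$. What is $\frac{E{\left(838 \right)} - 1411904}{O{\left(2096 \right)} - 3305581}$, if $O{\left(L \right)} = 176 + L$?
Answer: $\frac{1411904}{3303309} \approx 0.42742$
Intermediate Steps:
$E{\left(M \right)} = 0$
$\frac{E{\left(838 \right)} - 1411904}{O{\left(2096 \right)} - 3305581} = \frac{0 - 1411904}{\left(176 + 2096\right) - 3305581} = - \frac{1411904}{2272 - 3305581} = - \frac{1411904}{-3303309} = \left(-1411904\right) \left(- \frac{1}{3303309}\right) = \frac{1411904}{3303309}$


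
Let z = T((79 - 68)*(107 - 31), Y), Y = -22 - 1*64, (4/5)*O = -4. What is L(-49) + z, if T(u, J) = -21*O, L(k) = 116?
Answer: 221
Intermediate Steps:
O = -5 (O = (5/4)*(-4) = -5)
Y = -86 (Y = -22 - 64 = -86)
T(u, J) = 105 (T(u, J) = -21*(-5) = 105)
z = 105
L(-49) + z = 116 + 105 = 221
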